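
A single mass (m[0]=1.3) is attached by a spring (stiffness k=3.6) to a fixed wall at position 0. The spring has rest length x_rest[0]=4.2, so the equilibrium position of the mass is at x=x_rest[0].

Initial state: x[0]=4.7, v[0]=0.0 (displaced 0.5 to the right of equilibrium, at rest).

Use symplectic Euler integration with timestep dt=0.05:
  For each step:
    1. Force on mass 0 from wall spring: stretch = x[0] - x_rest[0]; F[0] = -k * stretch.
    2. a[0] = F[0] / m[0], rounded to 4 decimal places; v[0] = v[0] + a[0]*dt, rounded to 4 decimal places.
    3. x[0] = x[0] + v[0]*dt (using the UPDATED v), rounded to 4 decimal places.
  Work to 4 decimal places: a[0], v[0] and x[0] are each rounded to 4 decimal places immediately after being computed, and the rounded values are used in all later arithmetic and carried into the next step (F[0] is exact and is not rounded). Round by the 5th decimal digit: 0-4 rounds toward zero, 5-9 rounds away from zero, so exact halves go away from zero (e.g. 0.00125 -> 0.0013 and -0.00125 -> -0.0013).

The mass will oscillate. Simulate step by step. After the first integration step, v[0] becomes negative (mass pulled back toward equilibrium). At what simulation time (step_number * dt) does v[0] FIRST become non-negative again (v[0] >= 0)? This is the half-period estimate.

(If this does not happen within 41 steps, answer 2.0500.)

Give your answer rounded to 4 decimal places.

Answer: 1.9000

Derivation:
Step 0: x=[4.7000] v=[0.0000]
Step 1: x=[4.6965] v=[-0.0692]
Step 2: x=[4.6896] v=[-0.1379]
Step 3: x=[4.6793] v=[-0.2057]
Step 4: x=[4.6657] v=[-0.2721]
Step 5: x=[4.6489] v=[-0.3366]
Step 6: x=[4.6290] v=[-0.3988]
Step 7: x=[4.6061] v=[-0.4582]
Step 8: x=[4.5804] v=[-0.5144]
Step 9: x=[4.5520] v=[-0.5671]
Step 10: x=[4.5212] v=[-0.6158]
Step 11: x=[4.4882] v=[-0.6603]
Step 12: x=[4.4532] v=[-0.7002]
Step 13: x=[4.4164] v=[-0.7353]
Step 14: x=[4.3781] v=[-0.7653]
Step 15: x=[4.3386] v=[-0.7900]
Step 16: x=[4.2981] v=[-0.8092]
Step 17: x=[4.2570] v=[-0.8228]
Step 18: x=[4.2155] v=[-0.8307]
Step 19: x=[4.1739] v=[-0.8328]
Step 20: x=[4.1324] v=[-0.8292]
Step 21: x=[4.0914] v=[-0.8198]
Step 22: x=[4.0512] v=[-0.8048]
Step 23: x=[4.0120] v=[-0.7842]
Step 24: x=[3.9741] v=[-0.7582]
Step 25: x=[3.9378] v=[-0.7269]
Step 26: x=[3.9033] v=[-0.6906]
Step 27: x=[3.8708] v=[-0.6495]
Step 28: x=[3.8406] v=[-0.6039]
Step 29: x=[3.8129] v=[-0.5541]
Step 30: x=[3.7879] v=[-0.5005]
Step 31: x=[3.7657] v=[-0.4434]
Step 32: x=[3.7465] v=[-0.3833]
Step 33: x=[3.7305] v=[-0.3205]
Step 34: x=[3.7177] v=[-0.2555]
Step 35: x=[3.7083] v=[-0.1887]
Step 36: x=[3.7023] v=[-0.1206]
Step 37: x=[3.6997] v=[-0.0517]
Step 38: x=[3.7006] v=[0.0176]
First v>=0 after going negative at step 38, time=1.9000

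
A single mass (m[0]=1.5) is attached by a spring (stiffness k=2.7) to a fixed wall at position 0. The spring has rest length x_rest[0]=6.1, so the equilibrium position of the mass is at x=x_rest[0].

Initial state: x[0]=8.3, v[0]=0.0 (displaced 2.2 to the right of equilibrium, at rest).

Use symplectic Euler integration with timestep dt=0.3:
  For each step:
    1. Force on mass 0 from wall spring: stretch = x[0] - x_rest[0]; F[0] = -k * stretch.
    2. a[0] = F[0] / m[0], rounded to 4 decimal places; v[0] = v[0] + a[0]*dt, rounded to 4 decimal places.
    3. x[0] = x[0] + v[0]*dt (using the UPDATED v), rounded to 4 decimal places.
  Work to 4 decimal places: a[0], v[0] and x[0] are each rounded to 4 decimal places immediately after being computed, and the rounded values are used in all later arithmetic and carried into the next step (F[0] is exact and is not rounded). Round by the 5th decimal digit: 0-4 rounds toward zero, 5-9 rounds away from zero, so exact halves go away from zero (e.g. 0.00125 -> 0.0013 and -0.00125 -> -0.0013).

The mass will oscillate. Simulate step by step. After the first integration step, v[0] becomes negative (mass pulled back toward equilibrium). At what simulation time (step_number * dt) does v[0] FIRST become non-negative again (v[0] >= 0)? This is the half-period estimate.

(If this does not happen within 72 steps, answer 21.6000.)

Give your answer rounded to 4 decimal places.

Step 0: x=[8.3000] v=[0.0000]
Step 1: x=[7.9436] v=[-1.1880]
Step 2: x=[7.2885] v=[-2.1836]
Step 3: x=[6.4409] v=[-2.8254]
Step 4: x=[5.5381] v=[-3.0095]
Step 5: x=[4.7263] v=[-2.7061]
Step 6: x=[4.1370] v=[-1.9643]
Step 7: x=[3.8657] v=[-0.9043]
Step 8: x=[3.9564] v=[0.3022]
First v>=0 after going negative at step 8, time=2.4000

Answer: 2.4000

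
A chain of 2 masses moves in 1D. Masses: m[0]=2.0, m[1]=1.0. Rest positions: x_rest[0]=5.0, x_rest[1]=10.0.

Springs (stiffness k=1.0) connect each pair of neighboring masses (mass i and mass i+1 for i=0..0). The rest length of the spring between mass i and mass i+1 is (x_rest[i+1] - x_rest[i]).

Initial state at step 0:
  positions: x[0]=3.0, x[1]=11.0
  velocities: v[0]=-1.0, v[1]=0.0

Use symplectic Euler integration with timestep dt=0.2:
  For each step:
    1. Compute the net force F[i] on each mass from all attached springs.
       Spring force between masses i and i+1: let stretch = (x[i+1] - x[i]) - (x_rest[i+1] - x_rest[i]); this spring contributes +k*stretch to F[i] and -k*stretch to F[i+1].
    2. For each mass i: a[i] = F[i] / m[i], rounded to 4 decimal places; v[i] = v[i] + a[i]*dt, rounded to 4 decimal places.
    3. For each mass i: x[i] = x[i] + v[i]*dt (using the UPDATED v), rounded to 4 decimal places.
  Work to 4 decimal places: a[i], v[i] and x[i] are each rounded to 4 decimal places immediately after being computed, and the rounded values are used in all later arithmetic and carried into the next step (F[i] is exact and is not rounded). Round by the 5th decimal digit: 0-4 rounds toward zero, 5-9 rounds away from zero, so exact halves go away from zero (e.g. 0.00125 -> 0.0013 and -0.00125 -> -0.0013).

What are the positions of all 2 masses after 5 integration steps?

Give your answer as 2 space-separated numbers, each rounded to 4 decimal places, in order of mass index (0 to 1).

Answer: 2.8550 9.2899

Derivation:
Step 0: x=[3.0000 11.0000] v=[-1.0000 0.0000]
Step 1: x=[2.8600 10.8800] v=[-0.7000 -0.6000]
Step 2: x=[2.7804 10.6392] v=[-0.3980 -1.2040]
Step 3: x=[2.7580 10.2840] v=[-0.1121 -1.7758]
Step 4: x=[2.7861 9.8278] v=[0.1405 -2.2810]
Step 5: x=[2.8550 9.2899] v=[0.3447 -2.6893]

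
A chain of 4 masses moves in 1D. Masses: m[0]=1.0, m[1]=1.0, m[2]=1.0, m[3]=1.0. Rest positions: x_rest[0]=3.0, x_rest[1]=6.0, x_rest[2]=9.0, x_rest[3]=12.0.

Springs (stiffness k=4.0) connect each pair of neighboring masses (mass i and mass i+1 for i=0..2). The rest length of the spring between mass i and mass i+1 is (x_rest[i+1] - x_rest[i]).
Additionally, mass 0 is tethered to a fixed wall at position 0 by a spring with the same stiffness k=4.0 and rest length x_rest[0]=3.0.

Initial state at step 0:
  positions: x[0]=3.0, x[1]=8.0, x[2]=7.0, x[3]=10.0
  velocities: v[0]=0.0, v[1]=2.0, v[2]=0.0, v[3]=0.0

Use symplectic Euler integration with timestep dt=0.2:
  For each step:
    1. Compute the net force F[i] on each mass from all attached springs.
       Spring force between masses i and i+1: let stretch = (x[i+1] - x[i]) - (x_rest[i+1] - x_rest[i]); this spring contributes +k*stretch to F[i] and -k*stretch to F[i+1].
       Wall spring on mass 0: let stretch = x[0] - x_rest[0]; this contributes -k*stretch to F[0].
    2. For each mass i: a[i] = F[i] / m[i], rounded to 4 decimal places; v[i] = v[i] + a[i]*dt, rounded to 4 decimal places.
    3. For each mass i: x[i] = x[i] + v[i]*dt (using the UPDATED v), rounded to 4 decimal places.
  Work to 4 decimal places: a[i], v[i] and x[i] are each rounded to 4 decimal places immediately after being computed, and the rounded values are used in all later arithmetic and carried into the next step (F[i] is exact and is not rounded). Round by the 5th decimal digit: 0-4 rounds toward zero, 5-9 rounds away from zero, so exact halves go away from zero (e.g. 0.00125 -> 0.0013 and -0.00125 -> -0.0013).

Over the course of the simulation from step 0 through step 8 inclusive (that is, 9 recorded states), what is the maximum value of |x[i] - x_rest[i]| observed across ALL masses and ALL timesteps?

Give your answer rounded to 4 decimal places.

Step 0: x=[3.0000 8.0000 7.0000 10.0000] v=[0.0000 2.0000 0.0000 0.0000]
Step 1: x=[3.3200 7.4400 7.6400 10.0000] v=[1.6000 -2.8000 3.2000 0.0000]
Step 2: x=[3.7680 6.2528 8.6256 10.1024] v=[2.2400 -5.9360 4.9280 0.5120]
Step 3: x=[4.0107 5.0477 9.4678 10.4485] v=[1.2134 -6.0256 4.2112 1.7306]
Step 4: x=[3.7776 4.3839 9.7597 11.1177] v=[-1.1656 -3.3191 1.4597 3.3460]
Step 5: x=[3.0371 4.4832 9.4088 12.0496] v=[-3.7026 0.4965 -1.7545 4.6596]
Step 6: x=[2.0420 5.1392 8.6923 13.0390] v=[-4.9754 3.2801 -3.5823 4.9470]
Step 7: x=[1.2158 5.8682 8.1028 13.8129] v=[-4.1312 3.6448 -2.9474 3.8696]
Step 8: x=[0.9394 6.2103 8.0694 14.1532] v=[-1.3819 1.7106 -0.1670 1.7015]
Max displacement = 2.1532

Answer: 2.1532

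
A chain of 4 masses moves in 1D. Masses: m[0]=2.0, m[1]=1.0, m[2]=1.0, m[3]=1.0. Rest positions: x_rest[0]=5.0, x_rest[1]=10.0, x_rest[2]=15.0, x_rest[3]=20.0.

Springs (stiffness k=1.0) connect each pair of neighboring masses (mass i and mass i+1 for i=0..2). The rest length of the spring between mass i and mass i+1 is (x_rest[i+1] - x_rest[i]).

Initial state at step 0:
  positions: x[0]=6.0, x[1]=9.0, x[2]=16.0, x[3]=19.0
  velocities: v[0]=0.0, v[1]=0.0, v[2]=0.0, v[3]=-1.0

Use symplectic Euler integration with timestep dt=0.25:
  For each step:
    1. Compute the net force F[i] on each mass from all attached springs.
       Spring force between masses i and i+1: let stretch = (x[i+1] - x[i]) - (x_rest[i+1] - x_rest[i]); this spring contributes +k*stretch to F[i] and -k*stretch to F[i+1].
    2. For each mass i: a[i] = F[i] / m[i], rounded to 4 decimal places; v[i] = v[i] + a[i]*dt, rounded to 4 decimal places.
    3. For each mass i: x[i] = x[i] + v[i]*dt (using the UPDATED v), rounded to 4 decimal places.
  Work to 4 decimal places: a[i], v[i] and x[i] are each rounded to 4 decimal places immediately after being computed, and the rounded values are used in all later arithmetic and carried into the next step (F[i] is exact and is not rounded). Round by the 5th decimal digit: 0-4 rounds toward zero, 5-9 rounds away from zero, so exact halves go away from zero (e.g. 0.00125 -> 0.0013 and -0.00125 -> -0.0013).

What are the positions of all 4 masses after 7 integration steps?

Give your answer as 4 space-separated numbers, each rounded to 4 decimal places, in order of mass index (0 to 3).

Step 0: x=[6.0000 9.0000 16.0000 19.0000] v=[0.0000 0.0000 0.0000 -1.0000]
Step 1: x=[5.9375 9.2500 15.7500 18.8750] v=[-0.2500 1.0000 -1.0000 -0.5000]
Step 2: x=[5.8223 9.6992 15.2891 18.8672] v=[-0.4610 1.7969 -1.8438 -0.0313]
Step 3: x=[5.6720 10.2555 14.7024 18.9483] v=[-0.6014 2.2252 -2.3468 0.3242]
Step 4: x=[5.5086 10.8033 14.1031 19.0765] v=[-0.6535 2.1911 -2.3971 0.5127]
Step 5: x=[5.3544 11.2264 13.6084 19.2064] v=[-0.6167 1.6924 -1.9787 0.5194]
Step 6: x=[5.2275 11.4314 13.3147 19.2989] v=[-0.5077 0.8199 -1.1747 0.3699]
Step 7: x=[5.1382 11.3663 13.2773 19.3299] v=[-0.3572 -0.2603 -0.1495 0.1239]

Answer: 5.1382 11.3663 13.2773 19.3299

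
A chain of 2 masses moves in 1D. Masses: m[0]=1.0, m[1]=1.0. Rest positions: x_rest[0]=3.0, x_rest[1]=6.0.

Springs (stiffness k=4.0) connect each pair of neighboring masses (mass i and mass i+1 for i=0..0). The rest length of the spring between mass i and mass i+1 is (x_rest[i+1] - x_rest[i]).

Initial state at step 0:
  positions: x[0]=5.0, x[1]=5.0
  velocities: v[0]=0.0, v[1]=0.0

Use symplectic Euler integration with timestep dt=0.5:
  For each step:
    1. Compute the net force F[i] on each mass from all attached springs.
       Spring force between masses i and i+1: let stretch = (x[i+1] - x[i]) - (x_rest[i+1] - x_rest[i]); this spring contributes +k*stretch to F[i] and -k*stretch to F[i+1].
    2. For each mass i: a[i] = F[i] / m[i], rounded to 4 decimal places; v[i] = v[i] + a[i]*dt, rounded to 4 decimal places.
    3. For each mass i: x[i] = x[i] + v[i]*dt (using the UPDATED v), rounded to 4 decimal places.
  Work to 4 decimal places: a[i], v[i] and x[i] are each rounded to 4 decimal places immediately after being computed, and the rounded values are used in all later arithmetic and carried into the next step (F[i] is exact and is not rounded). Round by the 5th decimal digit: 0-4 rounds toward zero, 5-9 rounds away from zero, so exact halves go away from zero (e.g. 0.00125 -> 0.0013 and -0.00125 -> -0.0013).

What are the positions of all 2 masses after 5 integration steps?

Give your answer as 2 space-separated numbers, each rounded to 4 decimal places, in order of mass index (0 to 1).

Answer: 2.0000 8.0000

Derivation:
Step 0: x=[5.0000 5.0000] v=[0.0000 0.0000]
Step 1: x=[2.0000 8.0000] v=[-6.0000 6.0000]
Step 2: x=[2.0000 8.0000] v=[0.0000 0.0000]
Step 3: x=[5.0000 5.0000] v=[6.0000 -6.0000]
Step 4: x=[5.0000 5.0000] v=[0.0000 0.0000]
Step 5: x=[2.0000 8.0000] v=[-6.0000 6.0000]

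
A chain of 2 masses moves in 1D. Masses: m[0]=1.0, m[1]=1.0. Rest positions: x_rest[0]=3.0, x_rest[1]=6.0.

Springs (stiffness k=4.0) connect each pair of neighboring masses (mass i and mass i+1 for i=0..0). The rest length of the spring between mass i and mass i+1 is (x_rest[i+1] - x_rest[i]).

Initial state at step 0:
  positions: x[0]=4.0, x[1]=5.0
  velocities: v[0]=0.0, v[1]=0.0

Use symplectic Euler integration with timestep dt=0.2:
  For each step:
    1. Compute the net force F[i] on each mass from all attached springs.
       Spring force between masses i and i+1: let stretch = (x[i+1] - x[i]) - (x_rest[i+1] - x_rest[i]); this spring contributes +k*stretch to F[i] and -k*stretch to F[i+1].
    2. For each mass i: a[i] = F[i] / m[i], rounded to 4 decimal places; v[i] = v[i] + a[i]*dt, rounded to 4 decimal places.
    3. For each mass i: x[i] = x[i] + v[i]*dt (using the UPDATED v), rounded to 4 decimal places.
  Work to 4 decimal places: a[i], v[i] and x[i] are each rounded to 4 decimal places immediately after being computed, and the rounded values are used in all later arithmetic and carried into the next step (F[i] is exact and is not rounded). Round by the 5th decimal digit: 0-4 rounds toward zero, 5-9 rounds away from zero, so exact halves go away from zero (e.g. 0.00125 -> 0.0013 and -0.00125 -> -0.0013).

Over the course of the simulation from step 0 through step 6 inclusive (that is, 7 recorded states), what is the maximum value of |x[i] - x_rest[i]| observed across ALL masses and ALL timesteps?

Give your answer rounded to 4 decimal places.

Step 0: x=[4.0000 5.0000] v=[0.0000 0.0000]
Step 1: x=[3.6800 5.3200] v=[-1.6000 1.6000]
Step 2: x=[3.1424 5.8576] v=[-2.6880 2.6880]
Step 3: x=[2.5592 6.4408] v=[-2.9158 2.9158]
Step 4: x=[2.1171 6.8829] v=[-2.2105 2.2105]
Step 5: x=[1.9575 7.0425] v=[-0.7979 0.7979]
Step 6: x=[2.1315 6.8685] v=[0.8701 -0.8701]
Max displacement = 1.0425

Answer: 1.0425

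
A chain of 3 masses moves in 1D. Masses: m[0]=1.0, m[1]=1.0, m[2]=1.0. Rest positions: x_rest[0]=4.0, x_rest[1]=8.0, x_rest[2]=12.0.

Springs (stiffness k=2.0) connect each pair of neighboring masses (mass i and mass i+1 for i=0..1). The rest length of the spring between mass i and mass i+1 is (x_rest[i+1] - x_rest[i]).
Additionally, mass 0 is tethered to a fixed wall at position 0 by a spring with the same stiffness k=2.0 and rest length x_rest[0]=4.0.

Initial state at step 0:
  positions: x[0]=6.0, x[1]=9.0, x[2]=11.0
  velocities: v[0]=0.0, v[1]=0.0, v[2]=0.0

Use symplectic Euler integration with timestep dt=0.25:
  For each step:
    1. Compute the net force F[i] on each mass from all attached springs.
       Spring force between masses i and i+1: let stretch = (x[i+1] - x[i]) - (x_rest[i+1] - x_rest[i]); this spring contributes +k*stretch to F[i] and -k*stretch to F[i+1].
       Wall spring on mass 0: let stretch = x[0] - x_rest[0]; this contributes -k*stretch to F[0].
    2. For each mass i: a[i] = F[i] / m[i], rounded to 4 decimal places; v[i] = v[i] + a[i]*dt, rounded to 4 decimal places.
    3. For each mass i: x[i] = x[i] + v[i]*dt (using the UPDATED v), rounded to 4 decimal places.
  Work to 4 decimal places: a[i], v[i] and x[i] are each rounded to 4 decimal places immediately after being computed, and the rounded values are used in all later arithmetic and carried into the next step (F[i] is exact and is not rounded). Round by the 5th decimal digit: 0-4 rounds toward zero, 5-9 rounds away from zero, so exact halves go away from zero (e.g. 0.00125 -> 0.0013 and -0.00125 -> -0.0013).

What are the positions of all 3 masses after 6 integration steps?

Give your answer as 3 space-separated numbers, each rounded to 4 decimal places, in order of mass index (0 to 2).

Step 0: x=[6.0000 9.0000 11.0000] v=[0.0000 0.0000 0.0000]
Step 1: x=[5.6250 8.8750 11.2500] v=[-1.5000 -0.5000 1.0000]
Step 2: x=[4.9531 8.6406 11.7031] v=[-2.6875 -0.9375 1.8125]
Step 3: x=[4.1230 8.3281 12.2734] v=[-3.3203 -1.2500 2.2813]
Step 4: x=[3.3032 7.9831 12.8506] v=[-3.2793 -1.3799 2.3087]
Step 5: x=[2.6555 7.6616 13.3194] v=[-2.5910 -1.2861 1.8750]
Step 6: x=[2.3016 7.4215 13.5809] v=[-1.4157 -0.9603 1.0461]

Answer: 2.3016 7.4215 13.5809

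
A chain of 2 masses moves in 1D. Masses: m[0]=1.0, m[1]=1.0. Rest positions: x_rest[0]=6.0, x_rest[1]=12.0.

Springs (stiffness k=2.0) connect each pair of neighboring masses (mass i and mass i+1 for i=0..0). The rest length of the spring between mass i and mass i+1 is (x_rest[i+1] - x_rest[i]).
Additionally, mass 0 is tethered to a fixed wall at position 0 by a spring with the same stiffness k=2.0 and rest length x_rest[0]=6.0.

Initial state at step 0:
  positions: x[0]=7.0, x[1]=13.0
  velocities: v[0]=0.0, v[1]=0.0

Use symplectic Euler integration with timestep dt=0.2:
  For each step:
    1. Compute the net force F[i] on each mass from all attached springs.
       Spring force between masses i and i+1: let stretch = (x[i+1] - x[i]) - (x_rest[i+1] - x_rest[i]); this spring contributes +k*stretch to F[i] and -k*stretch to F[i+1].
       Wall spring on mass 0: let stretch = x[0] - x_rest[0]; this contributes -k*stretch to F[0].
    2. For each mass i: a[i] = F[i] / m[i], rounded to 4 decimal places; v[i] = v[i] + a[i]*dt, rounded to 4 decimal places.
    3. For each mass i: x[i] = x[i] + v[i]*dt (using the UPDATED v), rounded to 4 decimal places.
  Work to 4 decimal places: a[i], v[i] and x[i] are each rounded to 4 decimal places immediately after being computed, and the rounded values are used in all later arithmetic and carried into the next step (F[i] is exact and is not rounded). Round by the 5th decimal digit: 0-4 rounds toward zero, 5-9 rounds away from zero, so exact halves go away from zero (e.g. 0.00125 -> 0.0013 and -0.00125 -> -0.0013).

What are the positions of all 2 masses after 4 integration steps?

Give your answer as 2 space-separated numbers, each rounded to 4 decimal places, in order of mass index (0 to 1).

Step 0: x=[7.0000 13.0000] v=[0.0000 0.0000]
Step 1: x=[6.9200 13.0000] v=[-0.4000 0.0000]
Step 2: x=[6.7728 12.9936] v=[-0.7360 -0.0320]
Step 3: x=[6.5814 12.9695] v=[-0.9568 -0.1203]
Step 4: x=[6.3746 12.9144] v=[-1.0341 -0.2755]

Answer: 6.3746 12.9144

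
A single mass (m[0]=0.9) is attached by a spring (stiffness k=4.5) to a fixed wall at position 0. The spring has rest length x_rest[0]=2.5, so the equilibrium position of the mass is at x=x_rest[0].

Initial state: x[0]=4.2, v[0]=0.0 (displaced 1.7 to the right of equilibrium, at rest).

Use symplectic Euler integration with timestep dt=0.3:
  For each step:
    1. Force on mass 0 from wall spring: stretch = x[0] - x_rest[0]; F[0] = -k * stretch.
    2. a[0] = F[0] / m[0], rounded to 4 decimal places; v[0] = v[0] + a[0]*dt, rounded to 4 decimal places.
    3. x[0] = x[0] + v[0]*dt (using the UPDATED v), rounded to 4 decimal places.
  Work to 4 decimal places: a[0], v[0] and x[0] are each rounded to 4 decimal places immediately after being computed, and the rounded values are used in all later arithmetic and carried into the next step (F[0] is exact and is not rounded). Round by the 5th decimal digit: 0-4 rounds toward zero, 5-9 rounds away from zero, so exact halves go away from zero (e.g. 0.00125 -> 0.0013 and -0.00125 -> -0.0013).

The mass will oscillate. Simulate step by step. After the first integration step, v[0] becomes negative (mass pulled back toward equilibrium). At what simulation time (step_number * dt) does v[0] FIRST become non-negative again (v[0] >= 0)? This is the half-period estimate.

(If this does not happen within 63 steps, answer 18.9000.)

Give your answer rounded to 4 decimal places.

Answer: 1.5000

Derivation:
Step 0: x=[4.2000] v=[0.0000]
Step 1: x=[3.4350] v=[-2.5500]
Step 2: x=[2.2493] v=[-3.9525]
Step 3: x=[1.1764] v=[-3.5765]
Step 4: x=[0.6991] v=[-1.5911]
Step 5: x=[1.0322] v=[1.1103]
First v>=0 after going negative at step 5, time=1.5000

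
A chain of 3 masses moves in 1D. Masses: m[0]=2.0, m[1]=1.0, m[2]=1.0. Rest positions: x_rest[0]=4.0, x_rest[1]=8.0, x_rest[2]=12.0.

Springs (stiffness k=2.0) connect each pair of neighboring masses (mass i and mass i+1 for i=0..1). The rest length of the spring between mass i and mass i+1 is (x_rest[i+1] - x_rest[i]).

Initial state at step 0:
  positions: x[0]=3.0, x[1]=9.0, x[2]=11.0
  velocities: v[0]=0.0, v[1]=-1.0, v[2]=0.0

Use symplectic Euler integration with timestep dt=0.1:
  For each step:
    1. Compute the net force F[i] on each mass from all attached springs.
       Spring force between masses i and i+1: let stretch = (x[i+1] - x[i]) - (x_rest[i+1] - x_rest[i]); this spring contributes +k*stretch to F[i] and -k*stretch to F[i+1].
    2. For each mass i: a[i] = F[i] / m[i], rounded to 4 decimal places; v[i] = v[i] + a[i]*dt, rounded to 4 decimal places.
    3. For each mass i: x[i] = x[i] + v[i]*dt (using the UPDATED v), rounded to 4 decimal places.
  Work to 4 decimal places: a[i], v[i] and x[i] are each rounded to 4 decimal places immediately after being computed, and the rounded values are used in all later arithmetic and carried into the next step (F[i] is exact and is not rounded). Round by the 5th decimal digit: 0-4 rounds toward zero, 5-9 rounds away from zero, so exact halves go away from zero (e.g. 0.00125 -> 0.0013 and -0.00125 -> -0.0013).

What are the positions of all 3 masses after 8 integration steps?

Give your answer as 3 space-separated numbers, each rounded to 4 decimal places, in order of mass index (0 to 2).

Step 0: x=[3.0000 9.0000 11.0000] v=[0.0000 -1.0000 0.0000]
Step 1: x=[3.0200 8.8200 11.0400] v=[0.2000 -1.8000 0.4000]
Step 2: x=[3.0580 8.5684 11.1156] v=[0.3800 -2.5160 0.7560]
Step 3: x=[3.1111 8.2575 11.2203] v=[0.5310 -3.1086 1.0466]
Step 4: x=[3.1757 7.9030 11.3457] v=[0.6456 -3.5453 1.2540]
Step 5: x=[3.2475 7.5228 11.4823] v=[0.7183 -3.8022 1.3655]
Step 6: x=[3.3221 7.1363 11.6197] v=[0.7458 -3.8654 1.3736]
Step 7: x=[3.3948 6.7631 11.7474] v=[0.7272 -3.7316 1.2769]
Step 8: x=[3.4612 6.4223 11.8554] v=[0.6640 -3.4084 1.0800]

Answer: 3.4612 6.4223 11.8554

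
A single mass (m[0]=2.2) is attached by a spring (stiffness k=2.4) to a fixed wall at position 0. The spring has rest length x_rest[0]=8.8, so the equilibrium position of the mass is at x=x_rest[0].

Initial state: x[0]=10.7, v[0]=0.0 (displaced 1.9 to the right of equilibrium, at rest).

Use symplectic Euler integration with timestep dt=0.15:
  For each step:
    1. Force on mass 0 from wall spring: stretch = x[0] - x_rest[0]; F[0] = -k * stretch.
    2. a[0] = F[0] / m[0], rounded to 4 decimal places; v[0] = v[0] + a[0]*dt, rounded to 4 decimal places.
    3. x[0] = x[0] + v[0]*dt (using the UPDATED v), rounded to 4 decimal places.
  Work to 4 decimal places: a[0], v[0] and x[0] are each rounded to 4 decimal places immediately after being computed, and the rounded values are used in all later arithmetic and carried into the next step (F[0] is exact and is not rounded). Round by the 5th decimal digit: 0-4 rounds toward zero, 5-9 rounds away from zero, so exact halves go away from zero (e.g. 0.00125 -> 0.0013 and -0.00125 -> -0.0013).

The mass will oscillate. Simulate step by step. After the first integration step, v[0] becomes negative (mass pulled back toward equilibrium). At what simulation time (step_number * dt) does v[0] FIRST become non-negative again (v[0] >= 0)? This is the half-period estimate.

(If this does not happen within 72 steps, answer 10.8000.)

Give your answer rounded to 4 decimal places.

Answer: 3.1500

Derivation:
Step 0: x=[10.7000] v=[0.0000]
Step 1: x=[10.6534] v=[-0.3109]
Step 2: x=[10.5613] v=[-0.6142]
Step 3: x=[10.4259] v=[-0.9024]
Step 4: x=[10.2506] v=[-1.1685]
Step 5: x=[10.0397] v=[-1.4059]
Step 6: x=[9.7984] v=[-1.6088]
Step 7: x=[9.5326] v=[-1.7722]
Step 8: x=[9.2488] v=[-1.8921]
Step 9: x=[8.9540] v=[-1.9655]
Step 10: x=[8.6554] v=[-1.9907]
Step 11: x=[8.3604] v=[-1.9670]
Step 12: x=[8.0761] v=[-1.8951]
Step 13: x=[7.8096] v=[-1.7766]
Step 14: x=[7.5674] v=[-1.6145]
Step 15: x=[7.3555] v=[-1.4128]
Step 16: x=[7.1790] v=[-1.1764]
Step 17: x=[7.0423] v=[-0.9111]
Step 18: x=[6.9488] v=[-0.6235]
Step 19: x=[6.9007] v=[-0.3206]
Step 20: x=[6.8992] v=[-0.0098]
Step 21: x=[6.9444] v=[0.3012]
First v>=0 after going negative at step 21, time=3.1500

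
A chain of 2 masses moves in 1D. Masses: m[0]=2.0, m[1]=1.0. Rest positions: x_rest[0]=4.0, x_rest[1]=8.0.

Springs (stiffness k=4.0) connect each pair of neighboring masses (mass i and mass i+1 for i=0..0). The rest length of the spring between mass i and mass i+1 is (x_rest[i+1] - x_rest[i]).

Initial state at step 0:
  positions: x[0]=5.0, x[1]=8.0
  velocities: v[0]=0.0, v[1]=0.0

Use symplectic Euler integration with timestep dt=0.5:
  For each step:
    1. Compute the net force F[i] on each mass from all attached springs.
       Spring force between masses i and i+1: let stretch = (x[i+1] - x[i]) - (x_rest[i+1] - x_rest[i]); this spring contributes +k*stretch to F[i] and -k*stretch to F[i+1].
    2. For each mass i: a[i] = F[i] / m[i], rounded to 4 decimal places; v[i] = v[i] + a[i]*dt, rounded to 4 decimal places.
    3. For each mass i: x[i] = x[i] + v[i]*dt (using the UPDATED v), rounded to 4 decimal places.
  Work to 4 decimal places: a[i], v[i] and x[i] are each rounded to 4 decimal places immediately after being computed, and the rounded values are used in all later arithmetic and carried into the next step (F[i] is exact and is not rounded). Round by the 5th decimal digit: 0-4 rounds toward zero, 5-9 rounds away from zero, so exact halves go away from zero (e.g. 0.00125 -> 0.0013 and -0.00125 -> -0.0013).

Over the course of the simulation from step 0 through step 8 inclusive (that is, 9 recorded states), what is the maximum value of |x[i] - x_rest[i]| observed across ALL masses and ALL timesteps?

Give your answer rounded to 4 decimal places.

Step 0: x=[5.0000 8.0000] v=[0.0000 0.0000]
Step 1: x=[4.5000 9.0000] v=[-1.0000 2.0000]
Step 2: x=[4.2500 9.5000] v=[-0.5000 1.0000]
Step 3: x=[4.6250 8.7500] v=[0.7500 -1.5000]
Step 4: x=[5.0625 7.8750] v=[0.8750 -1.7500]
Step 5: x=[4.9063 8.1875] v=[-0.3125 0.6250]
Step 6: x=[4.3907 9.2188] v=[-1.0313 2.0626]
Step 7: x=[4.2891 9.4220] v=[-0.2032 0.4064]
Step 8: x=[4.7540 8.4923] v=[0.9297 -1.8594]
Max displacement = 1.5000

Answer: 1.5000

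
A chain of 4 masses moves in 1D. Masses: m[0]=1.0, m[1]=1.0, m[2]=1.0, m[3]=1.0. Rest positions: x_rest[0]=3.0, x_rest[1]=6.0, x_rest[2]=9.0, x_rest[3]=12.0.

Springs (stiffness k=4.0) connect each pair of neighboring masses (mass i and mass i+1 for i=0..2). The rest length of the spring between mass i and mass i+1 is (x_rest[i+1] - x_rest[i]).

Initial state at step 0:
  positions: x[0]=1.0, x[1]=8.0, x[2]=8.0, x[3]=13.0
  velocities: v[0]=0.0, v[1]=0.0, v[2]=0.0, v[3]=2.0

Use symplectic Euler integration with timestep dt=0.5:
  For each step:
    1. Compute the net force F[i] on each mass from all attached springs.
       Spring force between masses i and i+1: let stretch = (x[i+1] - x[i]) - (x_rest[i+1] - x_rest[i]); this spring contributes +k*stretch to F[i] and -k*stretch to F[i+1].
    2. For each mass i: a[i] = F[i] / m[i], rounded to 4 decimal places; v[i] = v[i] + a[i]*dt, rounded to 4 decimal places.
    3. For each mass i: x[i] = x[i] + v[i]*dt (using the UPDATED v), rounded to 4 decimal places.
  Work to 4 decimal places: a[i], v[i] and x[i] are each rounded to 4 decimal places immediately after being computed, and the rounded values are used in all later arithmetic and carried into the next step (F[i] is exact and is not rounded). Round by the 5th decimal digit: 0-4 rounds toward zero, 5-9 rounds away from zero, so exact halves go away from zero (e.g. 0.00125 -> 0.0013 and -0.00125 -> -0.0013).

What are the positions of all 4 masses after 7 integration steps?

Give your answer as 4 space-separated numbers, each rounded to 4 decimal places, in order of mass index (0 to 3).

Answer: 3.0000 10.0000 10.0000 14.0000

Derivation:
Step 0: x=[1.0000 8.0000 8.0000 13.0000] v=[0.0000 0.0000 0.0000 2.0000]
Step 1: x=[5.0000 1.0000 13.0000 12.0000] v=[8.0000 -14.0000 10.0000 -2.0000]
Step 2: x=[2.0000 10.0000 5.0000 15.0000] v=[-6.0000 18.0000 -16.0000 6.0000]
Step 3: x=[4.0000 6.0000 12.0000 11.0000] v=[4.0000 -8.0000 14.0000 -8.0000]
Step 4: x=[5.0000 6.0000 12.0000 11.0000] v=[2.0000 0.0000 0.0000 0.0000]
Step 5: x=[4.0000 11.0000 5.0000 15.0000] v=[-2.0000 10.0000 -14.0000 8.0000]
Step 6: x=[7.0000 3.0000 14.0000 12.0000] v=[6.0000 -16.0000 18.0000 -6.0000]
Step 7: x=[3.0000 10.0000 10.0000 14.0000] v=[-8.0000 14.0000 -8.0000 4.0000]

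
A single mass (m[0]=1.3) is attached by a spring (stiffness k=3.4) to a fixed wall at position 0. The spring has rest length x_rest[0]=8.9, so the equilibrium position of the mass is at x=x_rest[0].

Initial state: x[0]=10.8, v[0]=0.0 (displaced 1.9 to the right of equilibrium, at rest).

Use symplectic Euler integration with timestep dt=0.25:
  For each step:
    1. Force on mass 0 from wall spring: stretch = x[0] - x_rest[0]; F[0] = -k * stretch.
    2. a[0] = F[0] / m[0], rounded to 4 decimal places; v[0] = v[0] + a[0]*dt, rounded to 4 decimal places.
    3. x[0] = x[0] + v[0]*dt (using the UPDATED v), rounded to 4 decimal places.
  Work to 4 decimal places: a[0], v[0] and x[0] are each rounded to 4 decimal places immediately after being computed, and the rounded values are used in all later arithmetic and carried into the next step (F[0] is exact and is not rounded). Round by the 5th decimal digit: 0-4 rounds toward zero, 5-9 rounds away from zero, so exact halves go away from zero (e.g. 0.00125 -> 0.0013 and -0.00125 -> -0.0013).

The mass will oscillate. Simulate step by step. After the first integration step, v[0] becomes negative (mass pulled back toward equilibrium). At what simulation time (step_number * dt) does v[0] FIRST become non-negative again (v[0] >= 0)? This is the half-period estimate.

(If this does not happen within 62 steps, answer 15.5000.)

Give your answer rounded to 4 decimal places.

Answer: 2.0000

Derivation:
Step 0: x=[10.8000] v=[0.0000]
Step 1: x=[10.4894] v=[-1.2423]
Step 2: x=[9.9190] v=[-2.2815]
Step 3: x=[9.1821] v=[-2.9478]
Step 4: x=[8.3990] v=[-3.1323]
Step 5: x=[7.6978] v=[-2.8047]
Step 6: x=[7.1931] v=[-2.0187]
Step 7: x=[6.9674] v=[-0.9027]
Step 8: x=[7.0576] v=[0.3609]
First v>=0 after going negative at step 8, time=2.0000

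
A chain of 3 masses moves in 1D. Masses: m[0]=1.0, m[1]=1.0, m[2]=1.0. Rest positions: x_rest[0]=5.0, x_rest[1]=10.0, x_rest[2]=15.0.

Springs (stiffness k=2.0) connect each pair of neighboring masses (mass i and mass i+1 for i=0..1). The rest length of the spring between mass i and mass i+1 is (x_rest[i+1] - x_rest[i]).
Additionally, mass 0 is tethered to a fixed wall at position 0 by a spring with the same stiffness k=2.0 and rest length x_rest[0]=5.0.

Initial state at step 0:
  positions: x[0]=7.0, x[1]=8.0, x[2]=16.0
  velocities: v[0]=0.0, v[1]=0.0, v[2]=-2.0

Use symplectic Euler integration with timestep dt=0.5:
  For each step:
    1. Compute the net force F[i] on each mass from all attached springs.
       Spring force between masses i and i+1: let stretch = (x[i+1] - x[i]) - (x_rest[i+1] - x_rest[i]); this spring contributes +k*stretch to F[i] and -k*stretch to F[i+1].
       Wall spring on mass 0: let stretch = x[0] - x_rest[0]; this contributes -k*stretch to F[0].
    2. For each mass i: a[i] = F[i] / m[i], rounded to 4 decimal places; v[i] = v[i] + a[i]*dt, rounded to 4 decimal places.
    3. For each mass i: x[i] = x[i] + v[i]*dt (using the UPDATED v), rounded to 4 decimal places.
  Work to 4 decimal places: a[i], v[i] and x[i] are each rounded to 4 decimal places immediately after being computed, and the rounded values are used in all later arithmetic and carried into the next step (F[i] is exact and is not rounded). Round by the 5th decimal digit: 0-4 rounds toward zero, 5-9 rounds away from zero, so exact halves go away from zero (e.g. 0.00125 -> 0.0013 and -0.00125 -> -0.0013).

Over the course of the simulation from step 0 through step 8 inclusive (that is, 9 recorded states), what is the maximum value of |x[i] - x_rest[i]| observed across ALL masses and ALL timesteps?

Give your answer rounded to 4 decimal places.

Step 0: x=[7.0000 8.0000 16.0000] v=[0.0000 0.0000 -2.0000]
Step 1: x=[4.0000 11.5000 13.5000] v=[-6.0000 7.0000 -5.0000]
Step 2: x=[2.7500 12.2500 12.5000] v=[-2.5000 1.5000 -2.0000]
Step 3: x=[4.8750 8.3750 13.8750] v=[4.2500 -7.7500 2.7500]
Step 4: x=[6.3125 5.5000 15.0000] v=[2.8750 -5.7500 2.2500]
Step 5: x=[4.1875 7.7813 13.8750] v=[-4.2500 4.5625 -2.2500]
Step 6: x=[1.7657 11.3125 12.2032] v=[-4.8437 7.0624 -3.3437]
Step 7: x=[3.2344 10.5157 12.5860] v=[2.9374 -1.5937 0.7656]
Step 8: x=[6.7266 7.1134 14.4337] v=[6.9843 -6.8047 3.6953]
Max displacement = 4.5000

Answer: 4.5000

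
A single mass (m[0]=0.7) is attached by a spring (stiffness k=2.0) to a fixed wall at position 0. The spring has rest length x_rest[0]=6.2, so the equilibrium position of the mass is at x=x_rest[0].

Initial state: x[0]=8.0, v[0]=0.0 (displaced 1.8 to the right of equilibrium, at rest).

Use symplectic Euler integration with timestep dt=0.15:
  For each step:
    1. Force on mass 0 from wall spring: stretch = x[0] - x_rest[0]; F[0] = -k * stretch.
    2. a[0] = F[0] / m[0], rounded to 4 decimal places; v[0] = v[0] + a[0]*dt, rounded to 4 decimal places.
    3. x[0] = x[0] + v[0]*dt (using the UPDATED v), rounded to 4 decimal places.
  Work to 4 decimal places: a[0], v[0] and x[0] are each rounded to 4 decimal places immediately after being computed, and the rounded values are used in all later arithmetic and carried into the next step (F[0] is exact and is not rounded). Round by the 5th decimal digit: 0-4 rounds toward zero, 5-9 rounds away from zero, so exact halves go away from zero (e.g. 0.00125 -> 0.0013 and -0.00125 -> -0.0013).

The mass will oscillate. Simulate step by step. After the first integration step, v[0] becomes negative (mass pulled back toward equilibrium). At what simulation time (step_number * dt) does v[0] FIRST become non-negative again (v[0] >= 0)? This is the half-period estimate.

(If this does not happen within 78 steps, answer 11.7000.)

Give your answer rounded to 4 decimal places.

Answer: 1.9500

Derivation:
Step 0: x=[8.0000] v=[0.0000]
Step 1: x=[7.8843] v=[-0.7714]
Step 2: x=[7.6603] v=[-1.4932]
Step 3: x=[7.3425] v=[-2.1190]
Step 4: x=[6.9512] v=[-2.6086]
Step 5: x=[6.5116] v=[-2.9305]
Step 6: x=[6.0520] v=[-3.0640]
Step 7: x=[5.6019] v=[-3.0006]
Step 8: x=[5.1903] v=[-2.7443]
Step 9: x=[4.8436] v=[-2.3116]
Step 10: x=[4.5841] v=[-1.7303]
Step 11: x=[4.4284] v=[-1.0378]
Step 12: x=[4.3866] v=[-0.2785]
Step 13: x=[4.4614] v=[0.4987]
First v>=0 after going negative at step 13, time=1.9500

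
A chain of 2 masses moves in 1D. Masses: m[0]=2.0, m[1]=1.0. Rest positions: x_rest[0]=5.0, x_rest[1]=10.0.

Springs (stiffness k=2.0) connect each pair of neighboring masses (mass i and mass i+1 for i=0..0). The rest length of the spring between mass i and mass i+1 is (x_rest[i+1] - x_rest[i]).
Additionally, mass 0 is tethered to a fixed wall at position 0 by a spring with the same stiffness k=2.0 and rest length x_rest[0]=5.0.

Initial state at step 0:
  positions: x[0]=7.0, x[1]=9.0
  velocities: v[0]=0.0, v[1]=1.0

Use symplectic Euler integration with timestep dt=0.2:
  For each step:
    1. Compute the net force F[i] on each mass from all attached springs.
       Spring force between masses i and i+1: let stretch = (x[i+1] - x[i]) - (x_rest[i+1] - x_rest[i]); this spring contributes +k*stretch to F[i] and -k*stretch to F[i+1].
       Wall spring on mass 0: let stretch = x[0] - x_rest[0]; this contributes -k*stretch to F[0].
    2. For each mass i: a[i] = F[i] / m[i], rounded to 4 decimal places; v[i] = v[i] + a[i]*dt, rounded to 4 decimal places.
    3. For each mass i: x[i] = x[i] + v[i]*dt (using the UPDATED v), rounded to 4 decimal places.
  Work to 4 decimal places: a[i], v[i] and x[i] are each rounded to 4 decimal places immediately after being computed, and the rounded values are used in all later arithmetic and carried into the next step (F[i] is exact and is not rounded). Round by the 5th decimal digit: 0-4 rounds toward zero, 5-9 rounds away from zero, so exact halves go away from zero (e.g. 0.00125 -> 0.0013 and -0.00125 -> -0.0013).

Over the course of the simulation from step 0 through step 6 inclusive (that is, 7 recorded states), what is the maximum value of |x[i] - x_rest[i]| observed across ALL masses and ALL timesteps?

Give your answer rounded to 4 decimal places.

Step 0: x=[7.0000 9.0000] v=[0.0000 1.0000]
Step 1: x=[6.8000 9.4400] v=[-1.0000 2.2000]
Step 2: x=[6.4336 10.0688] v=[-1.8320 3.1440]
Step 3: x=[5.9553 10.8068] v=[-2.3917 3.6899]
Step 4: x=[5.4328 11.5567] v=[-2.6125 3.7493]
Step 5: x=[4.9379 12.2166] v=[-2.4743 3.2997]
Step 6: x=[4.5367 12.6942] v=[-2.0061 2.3882]
Max displacement = 2.6942

Answer: 2.6942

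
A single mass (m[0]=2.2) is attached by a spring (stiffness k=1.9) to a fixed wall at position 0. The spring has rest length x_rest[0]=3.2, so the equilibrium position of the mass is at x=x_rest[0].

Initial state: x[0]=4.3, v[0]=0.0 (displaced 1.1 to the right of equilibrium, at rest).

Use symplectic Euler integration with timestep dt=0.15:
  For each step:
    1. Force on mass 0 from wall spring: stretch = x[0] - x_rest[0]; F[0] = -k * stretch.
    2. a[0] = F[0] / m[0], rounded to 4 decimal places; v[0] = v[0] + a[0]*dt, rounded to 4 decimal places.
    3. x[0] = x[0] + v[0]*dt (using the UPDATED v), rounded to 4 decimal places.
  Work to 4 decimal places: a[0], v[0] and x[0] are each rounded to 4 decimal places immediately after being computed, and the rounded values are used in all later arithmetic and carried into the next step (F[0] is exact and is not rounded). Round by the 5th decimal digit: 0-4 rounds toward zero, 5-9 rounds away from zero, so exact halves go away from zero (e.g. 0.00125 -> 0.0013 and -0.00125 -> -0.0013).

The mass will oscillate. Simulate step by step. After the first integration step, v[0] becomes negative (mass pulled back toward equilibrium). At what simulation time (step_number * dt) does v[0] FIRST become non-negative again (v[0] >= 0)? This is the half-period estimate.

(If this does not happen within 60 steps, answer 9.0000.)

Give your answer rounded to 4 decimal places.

Answer: 3.4500

Derivation:
Step 0: x=[4.3000] v=[0.0000]
Step 1: x=[4.2786] v=[-0.1425]
Step 2: x=[4.2363] v=[-0.2822]
Step 3: x=[4.1738] v=[-0.4165]
Step 4: x=[4.0924] v=[-0.5427]
Step 5: x=[3.9937] v=[-0.6583]
Step 6: x=[3.8795] v=[-0.7611]
Step 7: x=[3.7521] v=[-0.8491]
Step 8: x=[3.6140] v=[-0.9206]
Step 9: x=[3.4679] v=[-0.9742]
Step 10: x=[3.3166] v=[-1.0089]
Step 11: x=[3.1630] v=[-1.0240]
Step 12: x=[3.0101] v=[-1.0192]
Step 13: x=[2.8609] v=[-0.9946]
Step 14: x=[2.7183] v=[-0.9507]
Step 15: x=[2.5851] v=[-0.8883]
Step 16: x=[2.4638] v=[-0.8086]
Step 17: x=[2.3568] v=[-0.7132]
Step 18: x=[2.2662] v=[-0.6040]
Step 19: x=[2.1938] v=[-0.4830]
Step 20: x=[2.1409] v=[-0.3527]
Step 21: x=[2.1086] v=[-0.2155]
Step 22: x=[2.0975] v=[-0.0741]
Step 23: x=[2.1078] v=[0.0687]
First v>=0 after going negative at step 23, time=3.4500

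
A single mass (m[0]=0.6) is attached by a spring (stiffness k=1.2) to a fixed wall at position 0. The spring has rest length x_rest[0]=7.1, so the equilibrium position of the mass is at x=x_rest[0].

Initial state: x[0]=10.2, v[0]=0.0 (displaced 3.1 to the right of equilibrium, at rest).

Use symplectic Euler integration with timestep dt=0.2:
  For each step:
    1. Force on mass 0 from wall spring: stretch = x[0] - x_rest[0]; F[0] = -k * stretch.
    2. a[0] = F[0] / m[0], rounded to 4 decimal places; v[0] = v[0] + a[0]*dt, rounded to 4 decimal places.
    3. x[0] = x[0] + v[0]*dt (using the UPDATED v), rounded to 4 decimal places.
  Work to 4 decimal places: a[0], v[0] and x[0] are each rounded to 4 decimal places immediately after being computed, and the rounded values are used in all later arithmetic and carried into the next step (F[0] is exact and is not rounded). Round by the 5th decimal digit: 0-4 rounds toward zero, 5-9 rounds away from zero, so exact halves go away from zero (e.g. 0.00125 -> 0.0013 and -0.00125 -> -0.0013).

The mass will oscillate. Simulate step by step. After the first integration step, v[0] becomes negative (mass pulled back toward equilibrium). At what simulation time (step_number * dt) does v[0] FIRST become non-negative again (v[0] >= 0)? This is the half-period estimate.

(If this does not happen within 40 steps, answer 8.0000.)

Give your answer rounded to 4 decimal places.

Answer: 2.4000

Derivation:
Step 0: x=[10.2000] v=[0.0000]
Step 1: x=[9.9520] v=[-1.2400]
Step 2: x=[9.4758] v=[-2.3808]
Step 3: x=[8.8096] v=[-3.3311]
Step 4: x=[8.0066] v=[-4.0149]
Step 5: x=[7.1311] v=[-4.3775]
Step 6: x=[6.2531] v=[-4.3899]
Step 7: x=[5.4429] v=[-4.0511]
Step 8: x=[4.7652] v=[-3.3883]
Step 9: x=[4.2743] v=[-2.4544]
Step 10: x=[4.0095] v=[-1.3241]
Step 11: x=[3.9919] v=[-0.0879]
Step 12: x=[4.2230] v=[1.1553]
First v>=0 after going negative at step 12, time=2.4000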